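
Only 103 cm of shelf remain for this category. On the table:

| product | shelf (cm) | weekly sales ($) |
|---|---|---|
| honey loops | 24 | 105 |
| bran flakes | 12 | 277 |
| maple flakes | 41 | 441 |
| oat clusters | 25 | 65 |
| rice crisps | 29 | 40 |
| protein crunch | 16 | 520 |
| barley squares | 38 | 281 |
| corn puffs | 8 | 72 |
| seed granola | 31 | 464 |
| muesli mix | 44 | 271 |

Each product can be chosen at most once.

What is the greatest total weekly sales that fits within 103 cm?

1702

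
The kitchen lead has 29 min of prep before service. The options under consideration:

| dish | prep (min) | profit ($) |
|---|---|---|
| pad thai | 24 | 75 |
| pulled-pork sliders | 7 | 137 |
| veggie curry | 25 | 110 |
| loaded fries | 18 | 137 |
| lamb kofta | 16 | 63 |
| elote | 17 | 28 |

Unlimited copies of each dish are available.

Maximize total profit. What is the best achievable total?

548

Best packing: 4×pulled-pork sliders — 28 min, 548 total.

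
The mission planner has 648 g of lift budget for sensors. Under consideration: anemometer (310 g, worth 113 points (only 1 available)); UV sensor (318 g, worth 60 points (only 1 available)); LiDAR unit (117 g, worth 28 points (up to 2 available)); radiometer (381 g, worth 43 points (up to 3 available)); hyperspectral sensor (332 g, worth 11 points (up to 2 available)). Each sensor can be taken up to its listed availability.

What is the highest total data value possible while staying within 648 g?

173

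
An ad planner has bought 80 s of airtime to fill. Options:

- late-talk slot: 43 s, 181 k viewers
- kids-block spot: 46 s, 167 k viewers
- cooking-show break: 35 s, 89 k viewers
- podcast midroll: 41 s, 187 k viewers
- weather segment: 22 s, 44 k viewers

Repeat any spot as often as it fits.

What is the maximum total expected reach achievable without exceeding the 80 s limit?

Cooking-show break + podcast midroll uses 76 of the 80 s and totals 276.
Nothing else within 80 s beats 276.

276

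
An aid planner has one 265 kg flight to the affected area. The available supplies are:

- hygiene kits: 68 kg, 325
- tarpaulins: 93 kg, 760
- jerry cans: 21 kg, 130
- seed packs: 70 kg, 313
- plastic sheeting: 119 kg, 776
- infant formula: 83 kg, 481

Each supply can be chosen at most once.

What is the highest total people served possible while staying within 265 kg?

The ratio heuristic lands on tarpaulins + jerry cans + plastic sheeting (1666) but leaves 32 kg idle.
Dropping plastic sheeting frees 119 kg; slotting in hygiene kits + infant formula (151 kg) lifts the total to 1696 at 265 kg.
Every other selection either busts 265 kg or fails to beat 1696.

1696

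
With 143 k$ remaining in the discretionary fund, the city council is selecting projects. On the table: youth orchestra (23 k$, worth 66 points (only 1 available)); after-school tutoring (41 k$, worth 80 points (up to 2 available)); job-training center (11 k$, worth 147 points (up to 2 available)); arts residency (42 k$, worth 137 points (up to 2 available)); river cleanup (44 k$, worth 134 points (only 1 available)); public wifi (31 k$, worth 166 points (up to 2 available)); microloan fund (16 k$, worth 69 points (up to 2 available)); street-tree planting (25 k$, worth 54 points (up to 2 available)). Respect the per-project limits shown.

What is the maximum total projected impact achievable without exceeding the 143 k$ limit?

832

A density-first pass picks youth orchestra + 2×job-training center + 2×public wifi + 2×microloan fund — 830 at 139 k$.
The 39 k$ tied up in youth orchestra and microloan fund is better spent on arts residency — total rises to 832 (142 k$).
Every other selection either busts 143 k$ or exceeds an availability limit or fails to beat 832.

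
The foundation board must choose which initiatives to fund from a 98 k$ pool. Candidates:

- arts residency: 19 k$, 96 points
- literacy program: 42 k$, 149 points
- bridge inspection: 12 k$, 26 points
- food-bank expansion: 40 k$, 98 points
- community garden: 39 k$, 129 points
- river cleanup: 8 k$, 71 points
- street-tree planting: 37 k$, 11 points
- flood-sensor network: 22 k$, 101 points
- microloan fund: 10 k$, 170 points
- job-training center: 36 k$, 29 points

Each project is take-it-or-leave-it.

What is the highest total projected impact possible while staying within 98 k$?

Best packing: arts residency + community garden + river cleanup + flood-sensor network + microloan fund — 98 k$, 567 total.
Runner-up literacy program + bridge inspection + river cleanup + flood-sensor network + microloan fund tops out at 517.

567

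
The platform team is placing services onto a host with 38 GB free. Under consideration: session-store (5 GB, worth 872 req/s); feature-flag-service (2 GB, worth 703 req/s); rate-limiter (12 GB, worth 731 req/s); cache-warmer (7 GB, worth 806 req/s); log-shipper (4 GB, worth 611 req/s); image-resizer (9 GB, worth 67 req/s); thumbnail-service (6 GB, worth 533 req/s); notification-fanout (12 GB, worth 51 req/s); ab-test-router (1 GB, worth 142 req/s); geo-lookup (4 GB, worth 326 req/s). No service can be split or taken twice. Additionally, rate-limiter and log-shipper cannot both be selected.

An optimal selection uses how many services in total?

7

Best achievable throughput is 4113.
For example session-store + feature-flag-service + rate-limiter + cache-warmer + thumbnail-service + ab-test-router + geo-lookup achieves it, using 37 GB.
Any selection reaching 4113 contains exactly 7 services.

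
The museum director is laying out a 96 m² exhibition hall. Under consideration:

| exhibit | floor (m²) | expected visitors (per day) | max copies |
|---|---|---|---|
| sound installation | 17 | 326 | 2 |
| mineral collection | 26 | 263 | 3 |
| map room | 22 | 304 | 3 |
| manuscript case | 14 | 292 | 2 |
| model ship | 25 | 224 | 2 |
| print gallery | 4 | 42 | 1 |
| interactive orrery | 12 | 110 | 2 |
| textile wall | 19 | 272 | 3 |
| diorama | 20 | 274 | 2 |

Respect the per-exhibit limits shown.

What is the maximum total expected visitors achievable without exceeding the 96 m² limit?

Ranking by ratio (expected visitors/m²): manuscript case 20.86, sound installation 19.18, textile wall 14.32.
Taking the top-ratio exhibits first gives 2×sound installation + 2×manuscript case + print gallery + textile wall for 1550 (85 m²).
Replace print gallery and textile wall with map room + interactive orrery: the trade gains 100 net, giving 1650 at 96 m².
No other feasible combination exceeds 1650.

1650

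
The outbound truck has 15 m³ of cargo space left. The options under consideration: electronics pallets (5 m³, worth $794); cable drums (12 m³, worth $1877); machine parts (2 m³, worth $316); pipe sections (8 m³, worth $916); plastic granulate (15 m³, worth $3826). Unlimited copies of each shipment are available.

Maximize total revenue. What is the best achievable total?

3826

Plastic granulate uses 15 of the 15 m³ and totals 3826.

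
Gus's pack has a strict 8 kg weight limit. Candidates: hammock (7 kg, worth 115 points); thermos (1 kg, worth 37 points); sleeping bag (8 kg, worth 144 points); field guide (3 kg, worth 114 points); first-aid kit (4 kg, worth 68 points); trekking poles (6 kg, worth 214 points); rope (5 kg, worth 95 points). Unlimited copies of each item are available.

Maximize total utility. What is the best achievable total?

302

Ranking by ratio (utility/kg): field guide 38.00, thermos 37.00, trekking poles 35.67.
Taking 2×thermos + 2×field guide: 8 kg used, 302 in utility.
Nothing else within 8 kg beats 302.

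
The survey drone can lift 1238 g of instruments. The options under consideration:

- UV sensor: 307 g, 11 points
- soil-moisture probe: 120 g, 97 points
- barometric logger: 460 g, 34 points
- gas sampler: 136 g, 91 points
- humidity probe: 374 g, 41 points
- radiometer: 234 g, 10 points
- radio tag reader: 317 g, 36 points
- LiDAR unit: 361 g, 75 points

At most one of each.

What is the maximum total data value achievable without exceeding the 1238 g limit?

314

A density-first pass picks soil-moisture probe + gas sampler + radiometer + radio tag reader + LiDAR unit — 309 at 1168 g.
Dropping radio tag reader frees 317 g; slotting in humidity probe (374 g) lifts the total to 314 at 1225 g.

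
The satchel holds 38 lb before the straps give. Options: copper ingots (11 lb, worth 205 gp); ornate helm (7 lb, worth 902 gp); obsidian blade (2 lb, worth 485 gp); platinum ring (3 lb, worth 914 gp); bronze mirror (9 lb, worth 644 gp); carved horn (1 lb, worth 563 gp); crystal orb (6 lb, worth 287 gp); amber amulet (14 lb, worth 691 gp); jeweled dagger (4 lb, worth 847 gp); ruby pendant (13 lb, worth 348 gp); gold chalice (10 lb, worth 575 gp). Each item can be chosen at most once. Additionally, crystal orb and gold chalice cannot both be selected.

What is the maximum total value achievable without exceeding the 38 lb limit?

4930

By value per lb: carved horn 563.00, platinum ring 304.67, obsidian blade 242.50 lead.
Best packing: ornate helm + obsidian blade + platinum ring + bronze mirror + carved horn + jeweled dagger + gold chalice — 36 lb, 4930 total.
The closest alternative, ornate helm + obsidian blade + platinum ring + carved horn + crystal orb + amber amulet + jeweled dagger, reaches only 4689.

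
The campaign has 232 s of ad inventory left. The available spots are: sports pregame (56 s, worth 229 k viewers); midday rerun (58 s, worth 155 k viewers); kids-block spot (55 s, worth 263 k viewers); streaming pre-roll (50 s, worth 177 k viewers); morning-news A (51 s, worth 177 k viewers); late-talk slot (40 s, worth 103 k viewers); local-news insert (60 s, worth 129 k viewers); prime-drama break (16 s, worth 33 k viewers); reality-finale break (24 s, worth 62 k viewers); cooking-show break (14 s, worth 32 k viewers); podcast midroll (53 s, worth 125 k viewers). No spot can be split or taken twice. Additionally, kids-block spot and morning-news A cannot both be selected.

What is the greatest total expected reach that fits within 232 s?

837

Sports pregame + kids-block spot + streaming pre-roll + late-talk slot + prime-drama break + cooking-show break uses 231 of the 232 s and totals 837.
The closest alternative, sports pregame + kids-block spot + streaming pre-roll + late-talk slot + reality-finale break, reaches only 834.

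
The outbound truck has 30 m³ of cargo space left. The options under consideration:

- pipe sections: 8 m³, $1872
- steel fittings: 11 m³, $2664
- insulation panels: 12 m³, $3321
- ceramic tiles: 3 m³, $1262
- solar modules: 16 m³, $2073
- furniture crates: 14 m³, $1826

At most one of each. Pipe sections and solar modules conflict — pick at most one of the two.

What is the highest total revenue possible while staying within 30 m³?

Taking steel fittings + insulation panels + ceramic tiles: 26 m³ used, 7247 in revenue.
The closest alternative, pipe sections + insulation panels + ceramic tiles, reaches only 6455.

7247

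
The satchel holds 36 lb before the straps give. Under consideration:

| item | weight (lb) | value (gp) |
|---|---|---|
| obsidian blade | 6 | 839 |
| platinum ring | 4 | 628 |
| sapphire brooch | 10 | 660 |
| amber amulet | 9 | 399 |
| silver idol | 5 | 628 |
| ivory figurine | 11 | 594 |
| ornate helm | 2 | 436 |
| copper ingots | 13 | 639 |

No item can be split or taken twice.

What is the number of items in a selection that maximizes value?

Best achievable value is 3590.
obsidian blade + platinum ring + sapphire brooch + amber amulet + silver idol + ornate helm hits 3590 at 36 lb.
Every optimal selection uses 6 items.

6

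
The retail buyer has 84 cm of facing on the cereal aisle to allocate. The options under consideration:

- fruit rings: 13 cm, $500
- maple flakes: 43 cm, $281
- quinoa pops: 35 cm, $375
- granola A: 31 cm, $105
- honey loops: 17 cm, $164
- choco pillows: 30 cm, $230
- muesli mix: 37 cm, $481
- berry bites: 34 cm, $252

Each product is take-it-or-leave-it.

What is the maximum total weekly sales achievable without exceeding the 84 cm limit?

Greedy by ratio would take fruit rings + honey loops + muesli mix: 67 cm used, total 1145.
Replace honey loops with berry bites: the trade gains 88 net, giving 1233 at 84 cm.
The closest alternative, fruit rings + choco pillows + muesli mix, reaches only 1211.

1233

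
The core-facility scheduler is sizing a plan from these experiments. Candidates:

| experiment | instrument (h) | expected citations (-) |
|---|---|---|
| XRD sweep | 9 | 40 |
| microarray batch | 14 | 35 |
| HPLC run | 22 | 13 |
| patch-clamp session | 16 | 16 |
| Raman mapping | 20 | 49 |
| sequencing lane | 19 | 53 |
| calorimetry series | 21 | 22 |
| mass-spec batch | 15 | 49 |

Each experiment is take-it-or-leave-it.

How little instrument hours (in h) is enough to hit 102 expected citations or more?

Need the lightest bundle worth ≥ 102.
sequencing lane + mass-spec batch reaches 102 using 34 h.
No combination under 34 h hits 102.

34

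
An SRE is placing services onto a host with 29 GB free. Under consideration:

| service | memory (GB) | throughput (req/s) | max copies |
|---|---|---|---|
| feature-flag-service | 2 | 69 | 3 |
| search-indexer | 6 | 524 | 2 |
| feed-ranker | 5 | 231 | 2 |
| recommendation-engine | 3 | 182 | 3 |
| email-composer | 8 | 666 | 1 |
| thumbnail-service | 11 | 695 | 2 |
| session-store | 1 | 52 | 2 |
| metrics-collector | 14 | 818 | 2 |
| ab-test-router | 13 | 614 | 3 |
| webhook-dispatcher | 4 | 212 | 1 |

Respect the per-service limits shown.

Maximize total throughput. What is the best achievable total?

2260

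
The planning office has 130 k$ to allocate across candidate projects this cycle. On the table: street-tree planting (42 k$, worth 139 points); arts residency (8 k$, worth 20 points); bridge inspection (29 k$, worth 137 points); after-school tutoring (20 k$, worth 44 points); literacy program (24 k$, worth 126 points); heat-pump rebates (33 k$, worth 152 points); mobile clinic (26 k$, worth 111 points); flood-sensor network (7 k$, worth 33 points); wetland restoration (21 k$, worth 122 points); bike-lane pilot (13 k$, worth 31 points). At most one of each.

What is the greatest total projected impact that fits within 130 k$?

By projected impact per k$: wetland restoration 5.81, literacy program 5.25, bridge inspection 4.72, flood-sensor network 4.71 lead.
Taking the top-ratio projects first gives arts residency + bridge inspection + literacy program + heat-pump rebates + flood-sensor network + wetland restoration for 590 (122 k$).
Replace arts residency with bike-lane pilot: the trade gains 11 net, giving 601 at 127 k$.
Runner-up arts residency + bridge inspection + literacy program + heat-pump rebates + flood-sensor network + wetland restoration tops out at 590.

601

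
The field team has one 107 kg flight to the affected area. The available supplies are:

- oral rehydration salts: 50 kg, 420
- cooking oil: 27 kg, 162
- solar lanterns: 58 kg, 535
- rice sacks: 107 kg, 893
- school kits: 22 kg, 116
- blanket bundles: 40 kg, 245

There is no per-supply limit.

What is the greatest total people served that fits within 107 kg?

The ratio heuristic lands on solar lanterns + blanket bundles (780) but leaves 9 kg idle.
Replace solar lanterns and blanket bundles with rice sacks: the trade gains 113 net, giving 893 at 107 kg.
Nothing else within 107 kg beats 893.

893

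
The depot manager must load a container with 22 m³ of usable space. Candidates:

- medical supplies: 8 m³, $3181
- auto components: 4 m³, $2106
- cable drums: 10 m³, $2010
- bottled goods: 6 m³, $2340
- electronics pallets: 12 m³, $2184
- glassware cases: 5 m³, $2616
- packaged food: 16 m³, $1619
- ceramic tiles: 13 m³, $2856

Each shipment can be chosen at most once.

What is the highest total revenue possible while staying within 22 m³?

8137

Taking the top-ratio shipments first gives medical supplies + auto components + glassware cases for 7903 (17 m³).
The 4 m³ tied up in auto components is better spent on bottled goods — total rises to 8137 (19 m³).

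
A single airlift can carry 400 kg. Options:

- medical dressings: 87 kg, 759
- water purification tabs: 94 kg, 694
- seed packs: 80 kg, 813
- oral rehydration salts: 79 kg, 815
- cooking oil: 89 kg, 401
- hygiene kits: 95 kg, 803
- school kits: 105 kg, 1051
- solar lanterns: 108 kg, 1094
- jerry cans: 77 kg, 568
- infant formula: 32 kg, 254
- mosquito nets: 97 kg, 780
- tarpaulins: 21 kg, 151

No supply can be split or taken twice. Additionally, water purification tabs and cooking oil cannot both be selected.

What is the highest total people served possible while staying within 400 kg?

Taking seed packs + oral rehydration salts + school kits + solar lanterns + tarpaulins: 393 kg used, 3924 in people served.

3924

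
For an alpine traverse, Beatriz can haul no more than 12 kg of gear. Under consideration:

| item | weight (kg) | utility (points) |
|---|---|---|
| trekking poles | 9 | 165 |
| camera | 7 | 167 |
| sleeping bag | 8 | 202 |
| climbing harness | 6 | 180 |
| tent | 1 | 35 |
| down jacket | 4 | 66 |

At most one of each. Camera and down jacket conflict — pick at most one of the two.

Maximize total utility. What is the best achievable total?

281

Density check — tent 35.00, climbing harness 30.00, sleeping bag 25.25 are the best per kg.
Best packing: climbing harness + tent + down jacket — 11 kg, 281 total.
Nothing else feasible within 12 kg beats 281.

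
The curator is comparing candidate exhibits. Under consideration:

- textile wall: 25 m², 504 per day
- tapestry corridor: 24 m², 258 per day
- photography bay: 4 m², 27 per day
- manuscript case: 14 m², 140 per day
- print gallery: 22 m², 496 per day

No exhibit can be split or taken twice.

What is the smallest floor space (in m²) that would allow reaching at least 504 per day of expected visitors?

25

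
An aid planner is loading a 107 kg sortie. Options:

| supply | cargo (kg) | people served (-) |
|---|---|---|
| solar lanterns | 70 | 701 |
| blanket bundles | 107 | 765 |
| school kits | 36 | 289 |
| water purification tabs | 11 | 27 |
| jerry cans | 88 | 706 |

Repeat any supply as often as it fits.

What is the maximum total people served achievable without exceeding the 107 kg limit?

990

By people served per kg: solar lanterns 10.01, school kits 8.03, jerry cans 8.02 lead.
Solar lanterns + school kits uses 106 of the 107 kg and totals 990.
Every other selection either busts 107 kg or fails to beat 990.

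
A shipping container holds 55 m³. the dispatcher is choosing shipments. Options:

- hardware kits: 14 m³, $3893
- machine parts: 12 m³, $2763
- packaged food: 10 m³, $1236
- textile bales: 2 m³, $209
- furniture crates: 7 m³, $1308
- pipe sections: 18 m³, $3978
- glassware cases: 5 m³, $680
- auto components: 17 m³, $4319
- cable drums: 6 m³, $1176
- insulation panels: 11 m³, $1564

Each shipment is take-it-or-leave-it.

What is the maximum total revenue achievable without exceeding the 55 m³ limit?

13366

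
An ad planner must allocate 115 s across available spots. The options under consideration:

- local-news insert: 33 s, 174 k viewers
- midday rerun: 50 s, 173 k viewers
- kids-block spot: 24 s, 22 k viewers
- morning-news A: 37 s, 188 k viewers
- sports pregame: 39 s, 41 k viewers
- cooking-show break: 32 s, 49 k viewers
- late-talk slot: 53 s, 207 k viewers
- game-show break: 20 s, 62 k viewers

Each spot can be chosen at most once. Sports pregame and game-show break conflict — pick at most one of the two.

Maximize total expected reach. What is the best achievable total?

The ratio heuristic lands on local-news insert + kids-block spot + morning-news A + game-show break (446) but leaves 1 s idle.
The 57 s tied up in local-news insert and kids-block spot is better spent on late-talk slot — total rises to 457 (110 s).
That's the maximum — no feasible swap from here does better than 457.

457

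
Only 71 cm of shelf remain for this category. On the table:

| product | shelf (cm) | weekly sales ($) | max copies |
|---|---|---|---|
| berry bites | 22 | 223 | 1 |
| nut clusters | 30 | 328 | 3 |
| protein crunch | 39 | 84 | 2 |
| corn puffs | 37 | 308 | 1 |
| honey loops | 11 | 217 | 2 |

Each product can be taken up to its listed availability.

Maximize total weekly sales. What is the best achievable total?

873

Ranking by ratio (weekly sales/cm): honey loops 19.73, nut clusters 10.93, berry bites 10.14, corn puffs 8.32.
Greedy by ratio would take nut clusters + 2×honey loops: 52 cm used, total 762.
Replace honey loops with nut clusters: the trade gains 111 net, giving 873 at 71 cm.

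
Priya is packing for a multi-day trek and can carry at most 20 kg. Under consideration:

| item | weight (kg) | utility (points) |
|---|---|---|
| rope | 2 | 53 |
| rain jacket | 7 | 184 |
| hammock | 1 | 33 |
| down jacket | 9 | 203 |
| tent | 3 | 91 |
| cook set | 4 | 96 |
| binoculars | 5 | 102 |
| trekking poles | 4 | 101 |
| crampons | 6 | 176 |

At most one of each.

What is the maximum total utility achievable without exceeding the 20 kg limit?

552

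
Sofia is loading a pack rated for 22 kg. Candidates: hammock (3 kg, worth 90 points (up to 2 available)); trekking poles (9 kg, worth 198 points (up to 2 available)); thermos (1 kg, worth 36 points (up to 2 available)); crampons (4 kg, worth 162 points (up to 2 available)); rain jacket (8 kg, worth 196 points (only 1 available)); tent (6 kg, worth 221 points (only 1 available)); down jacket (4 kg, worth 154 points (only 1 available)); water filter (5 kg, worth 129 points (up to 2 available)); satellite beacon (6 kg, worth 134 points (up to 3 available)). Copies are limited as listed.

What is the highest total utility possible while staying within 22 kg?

825

Greedy by ratio would take 2×thermos + 2×crampons + tent + down jacket: 20 kg used, total 771.
The 1 kg tied up in thermos is better spent on hammock — total rises to 825 (22 kg).
Nothing else within 22 kg beats 825.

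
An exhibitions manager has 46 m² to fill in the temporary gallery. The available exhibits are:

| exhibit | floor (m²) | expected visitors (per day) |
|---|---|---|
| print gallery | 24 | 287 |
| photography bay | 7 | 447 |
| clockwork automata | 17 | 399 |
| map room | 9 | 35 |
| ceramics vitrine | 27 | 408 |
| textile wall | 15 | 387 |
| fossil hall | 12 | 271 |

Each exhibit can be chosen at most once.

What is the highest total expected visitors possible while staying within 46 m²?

1233

Best packing: photography bay + clockwork automata + textile wall — 39 m², 1233 total.
Nothing else within 46 m² beats 1233.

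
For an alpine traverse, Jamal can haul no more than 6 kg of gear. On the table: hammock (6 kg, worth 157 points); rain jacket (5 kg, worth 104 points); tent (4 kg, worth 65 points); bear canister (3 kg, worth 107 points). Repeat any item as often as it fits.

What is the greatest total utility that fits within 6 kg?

Density check — bear canister 35.67, hammock 26.17, rain jacket 20.80 are the best per kg.
2×bear canister uses 6 of the 6 kg and totals 214.
No other feasible combination exceeds 214.

214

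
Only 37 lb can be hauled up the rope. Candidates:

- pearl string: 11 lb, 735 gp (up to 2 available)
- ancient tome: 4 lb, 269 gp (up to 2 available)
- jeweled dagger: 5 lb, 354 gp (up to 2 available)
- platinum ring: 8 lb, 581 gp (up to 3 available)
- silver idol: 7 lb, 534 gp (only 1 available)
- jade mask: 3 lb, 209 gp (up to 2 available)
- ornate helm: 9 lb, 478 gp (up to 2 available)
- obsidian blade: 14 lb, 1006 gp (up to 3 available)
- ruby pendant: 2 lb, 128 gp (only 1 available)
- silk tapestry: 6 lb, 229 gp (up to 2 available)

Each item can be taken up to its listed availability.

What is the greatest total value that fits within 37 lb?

The ratio heuristic lands on jeweled dagger + 3×platinum ring + silver idol (2631) but leaves 1 lb idle.
Replace jeweled dagger and platinum ring with obsidian blade: the trade gains 71 net, giving 2702 at 37 lb.

2702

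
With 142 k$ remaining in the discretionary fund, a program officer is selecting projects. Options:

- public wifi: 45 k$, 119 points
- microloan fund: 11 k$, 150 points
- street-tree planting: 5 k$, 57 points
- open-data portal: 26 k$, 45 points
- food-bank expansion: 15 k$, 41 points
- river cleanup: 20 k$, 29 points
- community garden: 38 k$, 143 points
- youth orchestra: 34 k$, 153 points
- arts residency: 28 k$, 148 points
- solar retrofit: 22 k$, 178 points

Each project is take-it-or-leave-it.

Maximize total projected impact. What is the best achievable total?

Taking microloan fund + street-tree planting + community garden + youth orchestra + arts residency + solar retrofit: 138 k$ used, 829 in projected impact.

829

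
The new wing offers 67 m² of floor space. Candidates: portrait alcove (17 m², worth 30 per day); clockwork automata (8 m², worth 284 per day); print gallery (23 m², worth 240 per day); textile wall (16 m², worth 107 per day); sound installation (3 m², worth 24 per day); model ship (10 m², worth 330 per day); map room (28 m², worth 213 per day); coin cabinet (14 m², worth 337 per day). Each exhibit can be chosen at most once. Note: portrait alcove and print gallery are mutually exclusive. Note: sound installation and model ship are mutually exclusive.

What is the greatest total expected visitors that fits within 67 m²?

1191

Clockwork automata + print gallery + model ship + coin cabinet uses 55 of the 67 m² and totals 1191.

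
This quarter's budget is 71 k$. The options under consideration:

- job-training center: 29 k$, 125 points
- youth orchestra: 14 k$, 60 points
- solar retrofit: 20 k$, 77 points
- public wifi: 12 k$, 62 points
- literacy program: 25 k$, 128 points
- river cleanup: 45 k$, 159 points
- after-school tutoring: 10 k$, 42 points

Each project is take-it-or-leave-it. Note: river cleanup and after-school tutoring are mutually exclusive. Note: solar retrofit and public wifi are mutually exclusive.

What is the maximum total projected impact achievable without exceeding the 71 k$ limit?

315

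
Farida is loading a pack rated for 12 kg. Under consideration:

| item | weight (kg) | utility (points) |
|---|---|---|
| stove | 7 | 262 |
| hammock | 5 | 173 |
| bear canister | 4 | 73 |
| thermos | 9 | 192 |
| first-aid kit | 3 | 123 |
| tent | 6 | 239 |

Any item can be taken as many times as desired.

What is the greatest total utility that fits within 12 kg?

The ratio ordering already packs tightly: 4×first-aid kit, 12 kg, 492.
Every other selection either busts 12 kg or fails to beat 492.

492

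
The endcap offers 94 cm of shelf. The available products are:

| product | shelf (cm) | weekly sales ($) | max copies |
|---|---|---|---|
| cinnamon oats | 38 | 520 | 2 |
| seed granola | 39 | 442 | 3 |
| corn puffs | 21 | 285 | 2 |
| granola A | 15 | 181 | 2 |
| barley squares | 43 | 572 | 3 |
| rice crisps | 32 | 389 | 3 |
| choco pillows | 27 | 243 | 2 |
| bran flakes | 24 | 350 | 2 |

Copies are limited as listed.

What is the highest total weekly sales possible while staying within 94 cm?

1272

A density-first pass picks cinnamon oats + 2×bran flakes — 1220 at 86 cm.
Dropping cinnamon oats frees 38 cm; slotting in barley squares (43 cm) lifts the total to 1272 at 91 cm.
Every other selection either busts 94 cm or exceeds an availability limit or fails to beat 1272.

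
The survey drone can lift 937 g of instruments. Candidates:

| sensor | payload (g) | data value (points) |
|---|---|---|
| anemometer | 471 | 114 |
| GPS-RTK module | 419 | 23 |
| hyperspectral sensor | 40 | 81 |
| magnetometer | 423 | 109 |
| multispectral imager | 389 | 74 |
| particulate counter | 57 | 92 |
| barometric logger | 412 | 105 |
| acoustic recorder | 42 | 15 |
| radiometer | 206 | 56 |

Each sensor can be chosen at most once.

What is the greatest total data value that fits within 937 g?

Greedy by ratio would take hyperspectral sensor + magnetometer + particulate counter + acoustic recorder + radiometer: 768 g used, total 353.
The 248 g tied up in acoustic recorder and radiometer is better spent on barometric logger — total rises to 387 (932 g).
Nothing else within 937 g beats 387.

387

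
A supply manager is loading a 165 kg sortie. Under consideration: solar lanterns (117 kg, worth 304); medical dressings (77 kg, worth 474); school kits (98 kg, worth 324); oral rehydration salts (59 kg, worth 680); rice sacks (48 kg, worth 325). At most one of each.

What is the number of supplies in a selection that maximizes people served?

2

Best achievable people served is 1154.
One optimal bundle: medical dressings + oral rehydration salts (136 kg).
Every optimal selection uses 2 supplies.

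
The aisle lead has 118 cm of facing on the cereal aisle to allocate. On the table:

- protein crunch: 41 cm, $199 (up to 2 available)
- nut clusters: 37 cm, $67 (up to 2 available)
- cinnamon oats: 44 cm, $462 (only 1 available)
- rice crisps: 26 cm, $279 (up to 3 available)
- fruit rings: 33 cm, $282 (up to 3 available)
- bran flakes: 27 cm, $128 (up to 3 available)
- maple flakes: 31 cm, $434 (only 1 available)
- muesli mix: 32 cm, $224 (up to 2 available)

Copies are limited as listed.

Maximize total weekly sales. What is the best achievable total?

The ratio heuristic lands on 3×rice crisps + maple flakes (1271) but leaves 9 cm idle.
Replace rice crisps with fruit rings: the trade gains 3 net, giving 1274 at 116 cm.

1274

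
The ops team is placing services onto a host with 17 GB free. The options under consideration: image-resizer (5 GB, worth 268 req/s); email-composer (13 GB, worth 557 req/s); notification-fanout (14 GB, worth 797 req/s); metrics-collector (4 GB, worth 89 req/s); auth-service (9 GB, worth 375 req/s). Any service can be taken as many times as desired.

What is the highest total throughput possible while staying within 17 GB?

Taking the top-ratio services first gives notification-fanout for 797 (14 GB).
Replace notification-fanout with 3×image-resizer: the trade gains 7 net, giving 804 at 15 GB.
No other feasible combination exceeds 804.

804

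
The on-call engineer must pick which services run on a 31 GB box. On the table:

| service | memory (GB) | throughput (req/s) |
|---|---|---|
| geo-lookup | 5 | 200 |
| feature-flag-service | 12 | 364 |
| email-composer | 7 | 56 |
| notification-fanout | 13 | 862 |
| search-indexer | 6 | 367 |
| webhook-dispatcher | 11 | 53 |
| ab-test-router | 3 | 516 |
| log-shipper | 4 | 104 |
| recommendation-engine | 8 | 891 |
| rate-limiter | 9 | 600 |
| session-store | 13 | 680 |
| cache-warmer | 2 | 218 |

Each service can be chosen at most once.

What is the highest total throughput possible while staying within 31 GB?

Filling by ratio: search-indexer + ab-test-router + recommendation-engine + rate-limiter + cache-warmer for 2592, with 3 GB left unused.
The 15 GB tied up in search-indexer and rate-limiter is better spent on geo-lookup + notification-fanout — total rises to 2687 (31 GB).
Next best is notification-fanout + search-indexer + ab-test-router + recommendation-engine at 2636 (30 GB) — short by 51.

2687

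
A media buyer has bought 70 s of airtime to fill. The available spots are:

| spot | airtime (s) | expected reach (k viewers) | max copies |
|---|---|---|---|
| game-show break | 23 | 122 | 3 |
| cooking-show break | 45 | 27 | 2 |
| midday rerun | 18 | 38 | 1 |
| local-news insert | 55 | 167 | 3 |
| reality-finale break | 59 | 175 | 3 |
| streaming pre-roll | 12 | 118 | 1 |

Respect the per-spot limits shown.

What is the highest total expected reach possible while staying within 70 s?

366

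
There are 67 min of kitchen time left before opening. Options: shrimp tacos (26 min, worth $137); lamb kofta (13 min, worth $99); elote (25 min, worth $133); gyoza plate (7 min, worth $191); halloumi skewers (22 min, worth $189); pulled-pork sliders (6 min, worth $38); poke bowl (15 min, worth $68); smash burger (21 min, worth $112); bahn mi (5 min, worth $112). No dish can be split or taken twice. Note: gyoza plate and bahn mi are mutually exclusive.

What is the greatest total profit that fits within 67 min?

Best packing: lamb kofta + elote + gyoza plate + halloumi skewers — 67 min, 612 total.

612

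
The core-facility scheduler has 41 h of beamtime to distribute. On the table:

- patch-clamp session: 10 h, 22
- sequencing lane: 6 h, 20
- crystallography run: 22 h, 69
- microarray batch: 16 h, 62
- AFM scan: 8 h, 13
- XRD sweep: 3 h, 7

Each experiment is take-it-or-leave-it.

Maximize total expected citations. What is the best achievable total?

138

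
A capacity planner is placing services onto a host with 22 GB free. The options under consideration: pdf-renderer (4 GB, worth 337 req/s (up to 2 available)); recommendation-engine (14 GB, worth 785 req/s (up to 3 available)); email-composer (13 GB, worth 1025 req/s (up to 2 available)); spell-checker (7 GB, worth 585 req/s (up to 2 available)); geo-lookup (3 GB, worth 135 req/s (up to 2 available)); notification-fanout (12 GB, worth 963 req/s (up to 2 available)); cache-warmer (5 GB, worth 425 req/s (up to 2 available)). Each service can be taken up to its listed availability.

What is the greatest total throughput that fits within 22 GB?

1844

Ranking by ratio (throughput/GB): cache-warmer 85.00, pdf-renderer 84.25, spell-checker 83.57.
Filling by ratio: 2×pdf-renderer + geo-lookup + 2×cache-warmer for 1659, with 1 GB left unused.
Replace geo-lookup and 2×cache-warmer with 2×spell-checker: the trade gains 185 net, giving 1844 at 22 GB.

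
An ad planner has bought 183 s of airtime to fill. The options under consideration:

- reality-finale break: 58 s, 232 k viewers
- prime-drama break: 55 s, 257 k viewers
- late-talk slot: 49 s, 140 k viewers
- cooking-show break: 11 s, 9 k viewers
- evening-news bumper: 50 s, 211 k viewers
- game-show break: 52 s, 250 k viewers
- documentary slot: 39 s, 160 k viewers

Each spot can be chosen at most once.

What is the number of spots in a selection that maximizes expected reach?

4

Best achievable expected reach is 748.
For example reality-finale break + prime-drama break + cooking-show break + game-show break achieves it, using 176 s.
Every optimal selection uses 4 spots.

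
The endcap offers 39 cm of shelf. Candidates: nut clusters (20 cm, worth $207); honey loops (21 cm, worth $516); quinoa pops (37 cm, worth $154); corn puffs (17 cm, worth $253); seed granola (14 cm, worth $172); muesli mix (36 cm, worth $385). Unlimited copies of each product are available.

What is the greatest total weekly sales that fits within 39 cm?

769

Ranking by ratio (weekly sales/cm): honey loops 24.57, corn puffs 14.88, seed granola 12.29.
The ratio ordering already packs tightly: honey loops + corn puffs, 38 cm, 769.
Nothing else within 39 cm beats 769.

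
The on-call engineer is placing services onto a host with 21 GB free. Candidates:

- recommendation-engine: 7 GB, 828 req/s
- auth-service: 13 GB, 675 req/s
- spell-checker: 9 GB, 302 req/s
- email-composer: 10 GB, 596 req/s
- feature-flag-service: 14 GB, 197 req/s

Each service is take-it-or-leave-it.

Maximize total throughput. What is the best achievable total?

1503

A density-first pass picks recommendation-engine + email-composer — 1424 at 17 GB.
Replace email-composer with auth-service: the trade gains 79 net, giving 1503 at 20 GB.
The closest alternative, recommendation-engine + email-composer, reaches only 1424.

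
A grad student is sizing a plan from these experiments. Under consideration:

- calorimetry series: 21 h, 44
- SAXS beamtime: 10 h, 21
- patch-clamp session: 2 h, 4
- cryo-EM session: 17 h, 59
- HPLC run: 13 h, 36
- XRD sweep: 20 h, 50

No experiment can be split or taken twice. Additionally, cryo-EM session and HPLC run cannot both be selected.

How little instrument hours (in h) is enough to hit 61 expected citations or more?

19

Need the lightest bundle worth ≥ 61.
Taking patch-clamp session + cryo-EM session gives 63 (≥ 61) for 19 h.
Below 19 h the best achievable stays under 61.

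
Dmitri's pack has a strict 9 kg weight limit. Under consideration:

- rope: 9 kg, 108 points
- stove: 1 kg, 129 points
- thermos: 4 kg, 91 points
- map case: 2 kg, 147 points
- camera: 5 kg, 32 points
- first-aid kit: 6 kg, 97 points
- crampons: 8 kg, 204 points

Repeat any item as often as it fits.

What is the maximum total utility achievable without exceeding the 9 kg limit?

By utility per kg: stove 129.00, map case 73.50, crampons 25.50 lead.
9×stove uses 9 of the 9 kg and totals 1161.
No other feasible combination exceeds 1161.

1161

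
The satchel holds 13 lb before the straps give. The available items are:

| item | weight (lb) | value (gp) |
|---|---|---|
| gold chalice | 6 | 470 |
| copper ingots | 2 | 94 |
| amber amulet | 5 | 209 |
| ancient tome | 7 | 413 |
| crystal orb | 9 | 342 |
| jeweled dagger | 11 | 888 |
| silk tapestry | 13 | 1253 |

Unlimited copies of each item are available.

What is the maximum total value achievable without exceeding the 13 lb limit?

By value per lb: silk tapestry 96.38, jeweled dagger 80.73, gold chalice 78.33, ancient tome 59.00 lead.
Silk tapestry uses 13 of the 13 lb and totals 1253.
No other feasible combination exceeds 1253.

1253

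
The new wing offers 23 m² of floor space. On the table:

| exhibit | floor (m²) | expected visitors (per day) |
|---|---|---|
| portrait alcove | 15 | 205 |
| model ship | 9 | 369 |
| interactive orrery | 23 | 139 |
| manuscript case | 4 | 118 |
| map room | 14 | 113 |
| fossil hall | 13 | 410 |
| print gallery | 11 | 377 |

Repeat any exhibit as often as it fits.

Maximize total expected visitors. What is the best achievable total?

856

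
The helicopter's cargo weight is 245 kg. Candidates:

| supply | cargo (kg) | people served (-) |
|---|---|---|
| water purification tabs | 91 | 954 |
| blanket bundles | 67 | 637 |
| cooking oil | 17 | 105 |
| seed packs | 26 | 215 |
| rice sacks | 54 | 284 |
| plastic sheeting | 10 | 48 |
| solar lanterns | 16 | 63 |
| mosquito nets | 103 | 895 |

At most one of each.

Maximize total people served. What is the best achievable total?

Greedy by ratio would take water purification tabs + blanket bundles + cooking oil + seed packs + plastic sheeting + solar lanterns: 227 kg used, total 2022.
Dropping blanket bundles and plastic sheeting and solar lanterns frees 93 kg; slotting in mosquito nets (103 kg) lifts the total to 2169 at 237 kg.
The closest alternative, water purification tabs + seed packs + solar lanterns + mosquito nets, reaches only 2127.

2169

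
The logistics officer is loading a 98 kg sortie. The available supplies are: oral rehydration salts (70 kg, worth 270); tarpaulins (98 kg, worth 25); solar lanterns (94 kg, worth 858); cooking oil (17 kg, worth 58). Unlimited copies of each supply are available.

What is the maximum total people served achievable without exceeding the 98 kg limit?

Taking solar lanterns: 94 kg used, 858 in people served.

858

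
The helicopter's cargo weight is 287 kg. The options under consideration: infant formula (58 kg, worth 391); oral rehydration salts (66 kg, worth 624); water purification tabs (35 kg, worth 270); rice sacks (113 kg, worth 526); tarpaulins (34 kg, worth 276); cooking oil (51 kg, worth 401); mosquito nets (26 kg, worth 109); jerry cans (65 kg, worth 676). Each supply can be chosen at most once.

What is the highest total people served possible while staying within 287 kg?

A density-first pass picks oral rehydration salts + water purification tabs + tarpaulins + cooking oil + mosquito nets + jerry cans — 2356 at 277 kg.
Dropping water purification tabs and mosquito nets frees 61 kg; slotting in infant formula (58 kg) lifts the total to 2368 at 274 kg.
Every other selection either busts 287 kg or fails to beat 2368.

2368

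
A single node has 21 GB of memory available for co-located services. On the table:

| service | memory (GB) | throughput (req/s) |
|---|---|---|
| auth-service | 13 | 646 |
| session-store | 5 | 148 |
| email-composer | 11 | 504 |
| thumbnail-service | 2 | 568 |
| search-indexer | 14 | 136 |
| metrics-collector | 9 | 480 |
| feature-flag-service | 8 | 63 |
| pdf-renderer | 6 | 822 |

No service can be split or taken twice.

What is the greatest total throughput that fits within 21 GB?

2036

A density-first pass picks thumbnail-service + metrics-collector + pdf-renderer — 1870 at 17 GB.
The 9 GB tied up in metrics-collector is better spent on auth-service — total rises to 2036 (21 GB).
An exhaustive check of the 256 subsets confirms 2036.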